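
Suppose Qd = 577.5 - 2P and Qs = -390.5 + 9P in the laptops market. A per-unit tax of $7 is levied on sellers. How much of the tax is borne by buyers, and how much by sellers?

Buyers bear 63/11, sellers bear 14/11

Pre-tax equilibrium: P* = 88, Q* = 401.5.
Tax on sellers shifts supply to Qs = -390.5 + 9(P − 7) = -453.5 + 9P.
577.5 - 2P = -453.5 + 9P gives buyer price Pb = 1031/11; sellers receive Ps = 1031/11 − 7 = 954/11.
New quantity: Q = 577.5 − 2(1031/11) = 8581/22.
Buyer burden = 1031/11 − 88 = 63/11; seller burden = 88 − 954/11 = 14/11.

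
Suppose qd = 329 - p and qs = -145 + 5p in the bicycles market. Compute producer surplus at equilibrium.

Equilibrium: 329 - p = -145 + 5p gives p* = 79, q* = 250.
Supply starts at p = 29 (where qs = 0).
PS = ½(79 − 29)(250) = 6250.

Producer surplus = 6250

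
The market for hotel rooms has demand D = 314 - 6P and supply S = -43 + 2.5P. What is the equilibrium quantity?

Q* = 62

Set D = S: 314 - 6P = -43 + 2.5P.
357 = 8.5P, so P* = 42.
Q* = 314 − 6(42) = 62.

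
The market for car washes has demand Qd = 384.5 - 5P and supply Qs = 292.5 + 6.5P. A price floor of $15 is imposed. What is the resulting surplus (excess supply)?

Surplus = 80.5

Equilibrium price would be P* = 8, so the floor at 15 binds.
At P = 15: Qd = 309.5, Qs = 390.
Surplus = 390 − 309.5 = 80.5.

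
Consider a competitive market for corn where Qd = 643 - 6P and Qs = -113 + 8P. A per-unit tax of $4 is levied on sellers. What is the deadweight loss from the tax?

Deadweight loss = 192/7

Pre-tax equilibrium: P* = 54, Q* = 319.
Tax on sellers shifts supply to Qs = -113 + 8(P − 4) = -145 + 8P.
643 - 6P = -145 + 8P gives buyer price Pb = 394/7; sellers receive Ps = 394/7 − 4 = 366/7.
New quantity: Q = 643 − 6(394/7) = 2137/7.
DWL = ½ × 4 × (319 − 2137/7) = 192/7.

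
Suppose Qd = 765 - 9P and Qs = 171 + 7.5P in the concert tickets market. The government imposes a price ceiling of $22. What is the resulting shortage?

Shortage = 231

Equilibrium price would be P* = 36, so the ceiling at 22 binds.
At P = 22: Qd = 765 − 9(22) = 567, Qs = 171 + 7.5(22) = 336.
Shortage = 567 − 336 = 231.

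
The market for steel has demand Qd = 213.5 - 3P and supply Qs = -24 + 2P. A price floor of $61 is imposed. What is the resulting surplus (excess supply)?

Surplus = 67.5

Equilibrium price would be P* = 47.5, so the floor at 61 binds.
At P = 61: Qd = 30.5, Qs = 98.
Surplus = 98 − 30.5 = 67.5.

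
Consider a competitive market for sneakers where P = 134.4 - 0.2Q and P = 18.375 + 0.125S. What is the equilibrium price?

Set the two price expressions equal: 134.4 - 0.2Q = 18.375 + 0.125Q.
116.025 = 0.325Q, so Q* = 357.
P* = 134.4 − (0.2)(357) = 63.

P* = 63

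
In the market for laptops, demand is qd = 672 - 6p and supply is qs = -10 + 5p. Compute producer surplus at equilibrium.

Producer surplus = 9000

Equilibrium: 672 - 6p = -10 + 5p gives p* = 62, q* = 300.
Supply starts at p = 2 (where qs = 0).
PS = ½(62 − 2)(300) = 9000.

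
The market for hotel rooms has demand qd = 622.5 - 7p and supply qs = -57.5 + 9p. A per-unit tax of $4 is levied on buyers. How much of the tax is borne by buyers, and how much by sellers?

Pre-tax equilibrium: p* = 42.5, q* = 325.
Tax on buyers shifts demand to qd = 622.5 − 7(p + 4) = 594.5 - 7p.
594.5 - 7p = -57.5 + 9p gives seller price ps = 40.75; buyers pay pb = 40.75 + 4 = 44.75.
New quantity: q = 622.5 − 7(44.75) = 309.25.
Buyer burden = 44.75 − 42.5 = 2.25; seller burden = 42.5 − 40.75 = 1.75.

Buyers bear $2.25, sellers bear $1.75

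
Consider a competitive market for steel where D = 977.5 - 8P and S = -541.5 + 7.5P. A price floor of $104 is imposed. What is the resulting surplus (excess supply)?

Surplus = 93

Equilibrium price would be P* = 98, so the floor at 104 binds.
At P = 104: D = 145.5, S = 238.5.
Surplus = 238.5 − 145.5 = 93.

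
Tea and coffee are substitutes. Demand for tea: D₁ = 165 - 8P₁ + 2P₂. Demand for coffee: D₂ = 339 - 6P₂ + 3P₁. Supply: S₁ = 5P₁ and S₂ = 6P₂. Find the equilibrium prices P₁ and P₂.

P₁ = 17.72, P₂ = 32.68

Market 1: 165 - 8P₁ + 2P₂ = 5P₁ → 13P₁ - 2P₂ = 165.
Market 2: 12P₂ - 3P₁ = 339.
Eliminating P₂: 12×(1) + 2×(2) gives 150P₁ = 2658, so P₁ = 17.72.
Back-substitute into (2): P₂ = (339 + 3×17.72) / 12 = 32.68.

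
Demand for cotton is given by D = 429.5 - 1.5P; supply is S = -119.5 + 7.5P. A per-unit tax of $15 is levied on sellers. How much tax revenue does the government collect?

Tax revenue = 4788.75

Pre-tax equilibrium: P* = 61, Q* = 338.
Tax on sellers shifts supply to S = -119.5 + 7.5(P − 15) = -232 + 7.5P.
429.5 - 1.5P = -232 + 7.5P gives buyer price Pb = 73.5; sellers receive Ps = 73.5 − 15 = 58.5.
New quantity: Q = 429.5 − 1.5(73.5) = 319.25.
Revenue = 15 × 319.25 = 4788.75.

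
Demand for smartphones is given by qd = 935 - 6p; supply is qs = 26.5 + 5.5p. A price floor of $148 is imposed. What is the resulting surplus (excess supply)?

Surplus = 793.5

Equilibrium price would be p* = 79, so the floor at 148 binds.
At p = 148: qd = 47, qs = 840.5.
Surplus = 840.5 − 47 = 793.5.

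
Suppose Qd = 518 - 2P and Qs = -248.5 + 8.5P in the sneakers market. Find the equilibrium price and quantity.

P* = 73, Q* = 372

Set Qd = Qs: 518 - 2P = -248.5 + 8.5P.
766.5 = 10.5P, so P* = 73.
Q* = 518 − 2(73) = 372.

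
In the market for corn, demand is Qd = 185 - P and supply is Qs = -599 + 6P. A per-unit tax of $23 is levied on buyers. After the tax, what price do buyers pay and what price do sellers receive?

Pre-tax equilibrium: P* = 112, Q* = 73.
Tax on buyers shifts demand to Qd = 185 − 1(P + 23) = 162 - P.
162 - P = -599 + 6P gives seller price Ps = 761/7; buyers pay Pb = 761/7 + 23 = 922/7.
New quantity: Q = 185 − 1(922/7) = 373/7.

Buyers pay 922/7, sellers receive 761/7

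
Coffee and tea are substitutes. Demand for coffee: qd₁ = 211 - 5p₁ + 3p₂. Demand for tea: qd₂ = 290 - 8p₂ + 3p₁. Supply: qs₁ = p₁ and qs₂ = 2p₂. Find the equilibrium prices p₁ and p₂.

p₁ = 2980/51, p₂ = 791/17

Market 1: 211 - 5p₁ + 3p₂ = p₁ → 6p₁ - 3p₂ = 211.
Market 2: 10p₂ - 3p₁ = 290.
Eliminating p₂: 10×(1) + 3×(2) gives 51p₁ = 2980, so p₁ = 2980/51.
Back-substitute into (2): p₂ = (290 + 3×2980/51) / 10 = 791/17.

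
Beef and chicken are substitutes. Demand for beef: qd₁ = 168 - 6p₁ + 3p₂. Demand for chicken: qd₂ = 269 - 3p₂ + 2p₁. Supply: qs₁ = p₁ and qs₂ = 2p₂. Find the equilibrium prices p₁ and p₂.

Market 1: 168 - 6p₁ + 3p₂ = p₁ → 7p₁ - 3p₂ = 168.
Market 2: 5p₂ - 2p₁ = 269.
Eliminating p₂: 5×(1) + 3×(2) gives 29p₁ = 1647, so p₁ = 1647/29.
Back-substitute into (2): p₂ = (269 + 2×1647/29) / 5 = 2219/29.

p₁ = 1647/29, p₂ = 2219/29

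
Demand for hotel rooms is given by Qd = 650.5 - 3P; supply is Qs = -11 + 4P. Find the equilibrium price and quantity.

P* = 94.5, Q* = 367

Set Qd = Qs: 650.5 - 3P = -11 + 4P.
661.5 = 7P, so P* = 94.5.
Q* = 650.5 − 3(94.5) = 367.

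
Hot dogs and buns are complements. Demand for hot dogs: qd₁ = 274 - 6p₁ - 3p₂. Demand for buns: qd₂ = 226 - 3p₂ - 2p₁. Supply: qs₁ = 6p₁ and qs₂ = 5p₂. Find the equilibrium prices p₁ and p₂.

p₁ = 757/45, p₂ = 1082/45

Market 1: 274 - 6p₁ - 3p₂ = 6p₁ → 12p₁ + 3p₂ = 274.
Market 2: 8p₂ + 2p₁ = 226.
Eliminating p₂: 8×(1) − 3×(2) gives 90p₁ = 1514, so p₁ = 757/45.
Back-substitute into (2): p₂ = (226 − 2×757/45) / 8 = 1082/45.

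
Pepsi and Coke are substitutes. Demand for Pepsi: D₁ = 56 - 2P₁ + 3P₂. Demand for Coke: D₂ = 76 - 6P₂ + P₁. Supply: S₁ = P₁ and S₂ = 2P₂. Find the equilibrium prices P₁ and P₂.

Market 1: 56 - 2P₁ + 3P₂ = P₁ → 3P₁ - 3P₂ = 56.
Market 2: 8P₂ - P₁ = 76.
Eliminating P₂: 8×(1) + 3×(2) gives 21P₁ = 676, so P₁ = 676/21.
Back-substitute into (2): P₂ = (76 + 1×676/21) / 8 = 284/21.

P₁ = 676/21, P₂ = 284/21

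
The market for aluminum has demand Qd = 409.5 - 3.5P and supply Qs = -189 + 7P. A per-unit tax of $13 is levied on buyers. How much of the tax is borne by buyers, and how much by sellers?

Pre-tax equilibrium: P* = 57, Q* = 210.
Tax on buyers shifts demand to Qd = 409.5 − 3.5(P + 13) = 364 - 3.5P.
364 - 3.5P = -189 + 7P gives seller price Ps = 158/3; buyers pay Pb = 158/3 + 13 = 197/3.
New quantity: Q = 409.5 − 3.5(197/3) = 539/3.
Buyer burden = 197/3 − 57 = 26/3; seller burden = 57 − 158/3 = 13/3.

Buyers bear 26/3, sellers bear 13/3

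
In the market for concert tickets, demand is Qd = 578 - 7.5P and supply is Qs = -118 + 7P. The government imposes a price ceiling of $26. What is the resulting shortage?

Equilibrium price would be P* = 48, so the ceiling at 26 binds.
At P = 26: Qd = 578 − 7.5(26) = 383, Qs = -118 + 7(26) = 64.
Shortage = 383 − 64 = 319.

Shortage = 319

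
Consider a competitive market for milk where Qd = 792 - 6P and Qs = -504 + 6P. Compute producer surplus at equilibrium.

Equilibrium: 792 - 6P = -504 + 6P gives P* = 108, Q* = 144.
Supply starts at P = 84 (where Qs = 0).
PS = ½(108 − 84)(144) = 1728.

Producer surplus = 1728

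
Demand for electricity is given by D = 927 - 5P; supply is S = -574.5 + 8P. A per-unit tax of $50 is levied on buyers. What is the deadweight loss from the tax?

Pre-tax equilibrium: P* = 115.5, Q* = 349.5.
Tax on buyers shifts demand to D = 927 − 5(P + 50) = 677 - 5P.
677 - 5P = -574.5 + 8P gives seller price Ps = 2503/26; buyers pay Pb = 2503/26 + 50 = 3803/26.
New quantity: Q = 927 − 5(3803/26) = 5087/26.
DWL = ½ × 50 × (349.5 − 5087/26) = 50000/13.

Deadweight loss = 50000/13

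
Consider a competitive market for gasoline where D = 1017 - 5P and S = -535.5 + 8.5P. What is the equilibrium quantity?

Q* = 442

Set D = S: 1017 - 5P = -535.5 + 8.5P.
1552.5 = 13.5P, so P* = 115.
Q* = 1017 − 5(115) = 442.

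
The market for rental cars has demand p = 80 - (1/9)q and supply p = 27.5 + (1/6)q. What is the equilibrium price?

Set the two price expressions equal: 80 - (1/9)q = 27.5 + (1/6)q.
52.5 = (5/18)q, so q* = 189.
p* = 80 − (1/9)(189) = 59.

p* = 59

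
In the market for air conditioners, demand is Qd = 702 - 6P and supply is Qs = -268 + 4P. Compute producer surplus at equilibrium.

Equilibrium: 702 - 6P = -268 + 4P gives P* = 97, Q* = 120.
Supply starts at P = 67 (where Qs = 0).
PS = ½(97 − 67)(120) = 1800.

Producer surplus = 1800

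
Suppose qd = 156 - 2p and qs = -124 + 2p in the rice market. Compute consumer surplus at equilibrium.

Equilibrium: 156 - 2p = -124 + 2p gives p* = 70, q* = 16.
Demand choke price (qd = 0): p = 78.
CS = ½(78 − 70)(16) = 64.

Consumer surplus = 64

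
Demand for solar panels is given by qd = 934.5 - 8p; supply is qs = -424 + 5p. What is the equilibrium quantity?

Set qd = qs: 934.5 - 8p = -424 + 5p.
1358.5 = 13p, so p* = 104.5.
q* = 934.5 − 8(104.5) = 98.5.

q* = 98.5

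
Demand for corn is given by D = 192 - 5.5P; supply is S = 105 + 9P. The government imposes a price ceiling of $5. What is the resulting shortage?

Equilibrium price would be P* = 6, so the ceiling at 5 binds.
At P = 5: D = 192 − 5.5(5) = 164.5, S = 105 + 9(5) = 150.
Shortage = 164.5 − 150 = 14.5.

Shortage = 14.5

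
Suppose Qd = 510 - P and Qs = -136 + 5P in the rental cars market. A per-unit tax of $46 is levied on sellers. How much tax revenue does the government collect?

Pre-tax equilibrium: P* = 323/3, Q* = 1207/3.
Tax on sellers shifts supply to Qs = -136 + 5(P − 46) = -366 + 5P.
510 - P = -366 + 5P gives buyer price Pb = 146; sellers receive Ps = 146 − 46 = 100.
New quantity: Q = 510 − 1(146) = 364.
Revenue = 46 × 364 = 16744.

Tax revenue = 16744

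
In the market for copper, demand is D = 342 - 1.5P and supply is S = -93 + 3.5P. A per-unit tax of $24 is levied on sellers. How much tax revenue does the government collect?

Tax revenue = 4471.2

Pre-tax equilibrium: P* = 87, Q* = 211.5.
Tax on sellers shifts supply to S = -93 + 3.5(P − 24) = -177 + 3.5P.
342 - 1.5P = -177 + 3.5P gives buyer price Pb = 103.8; sellers receive Ps = 103.8 − 24 = 79.8.
New quantity: Q = 342 − 1.5(103.8) = 186.3.
Revenue = 24 × 186.3 = 4471.2.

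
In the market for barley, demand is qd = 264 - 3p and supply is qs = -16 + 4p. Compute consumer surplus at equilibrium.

Consumer surplus = 3456

Equilibrium: 264 - 3p = -16 + 4p gives p* = 40, q* = 144.
Demand choke price (qd = 0): p = 88.
CS = ½(88 − 40)(144) = 3456.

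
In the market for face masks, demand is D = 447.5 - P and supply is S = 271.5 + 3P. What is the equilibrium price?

P* = 44

Set D = S: 447.5 - P = 271.5 + 3P.
176 = 4P, so P* = 44.
Q* = 447.5 − 1(44) = 403.5.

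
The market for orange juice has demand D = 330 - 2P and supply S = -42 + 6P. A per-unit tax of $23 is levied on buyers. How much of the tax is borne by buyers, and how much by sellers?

Pre-tax equilibrium: P* = 46.5, Q* = 237.
Tax on buyers shifts demand to D = 330 − 2(P + 23) = 284 - 2P.
284 - 2P = -42 + 6P gives seller price Ps = 40.75; buyers pay Pb = 40.75 + 23 = 63.75.
New quantity: Q = 330 − 2(63.75) = 202.5.
Buyer burden = 63.75 − 46.5 = 17.25; seller burden = 46.5 − 40.75 = 5.75.

Buyers bear $17.25, sellers bear $5.75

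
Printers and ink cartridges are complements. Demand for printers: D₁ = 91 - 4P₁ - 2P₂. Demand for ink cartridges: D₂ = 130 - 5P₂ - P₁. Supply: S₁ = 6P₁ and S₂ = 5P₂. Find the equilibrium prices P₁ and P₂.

P₁ = 325/49, P₂ = 1209/98

Market 1: 91 - 4P₁ - 2P₂ = 6P₁ → 10P₁ + 2P₂ = 91.
Market 2: 10P₂ + P₁ = 130.
Eliminating P₂: 10×(1) − 2×(2) gives 98P₁ = 650, so P₁ = 325/49.
Back-substitute into (2): P₂ = (130 − 1×325/49) / 10 = 1209/98.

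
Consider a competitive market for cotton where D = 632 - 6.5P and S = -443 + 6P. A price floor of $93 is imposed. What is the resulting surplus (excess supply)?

Surplus = 87.5

Equilibrium price would be P* = 86, so the floor at 93 binds.
At P = 93: D = 27.5, S = 115.
Surplus = 115 − 27.5 = 87.5.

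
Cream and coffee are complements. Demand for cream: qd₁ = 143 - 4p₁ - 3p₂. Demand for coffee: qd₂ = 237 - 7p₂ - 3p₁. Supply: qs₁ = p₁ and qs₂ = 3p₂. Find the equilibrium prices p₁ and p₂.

p₁ = 719/41, p₂ = 756/41

Market 1: 143 - 4p₁ - 3p₂ = p₁ → 5p₁ + 3p₂ = 143.
Market 2: 10p₂ + 3p₁ = 237.
Eliminating p₂: 10×(1) − 3×(2) gives 41p₁ = 719, so p₁ = 719/41.
Back-substitute into (2): p₂ = (237 − 3×719/41) / 10 = 756/41.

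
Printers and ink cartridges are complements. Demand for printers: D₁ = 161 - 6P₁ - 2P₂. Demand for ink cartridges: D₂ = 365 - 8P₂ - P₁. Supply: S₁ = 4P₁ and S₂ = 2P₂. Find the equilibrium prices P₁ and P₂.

Market 1: 161 - 6P₁ - 2P₂ = 4P₁ → 10P₁ + 2P₂ = 161.
Market 2: 10P₂ + P₁ = 365.
Eliminating P₂: 10×(1) − 2×(2) gives 98P₁ = 880, so P₁ = 440/49.
Back-substitute into (2): P₂ = (365 − 1×440/49) / 10 = 3489/98.

P₁ = 440/49, P₂ = 3489/98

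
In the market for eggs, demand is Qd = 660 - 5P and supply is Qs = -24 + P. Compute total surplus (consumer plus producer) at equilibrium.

Equilibrium: 660 - 5P = -24 + P gives P* = 114, Q* = 90.
Demand choke price: P = 132; supply starts at P = 24.
CS = ½(132 − 114)(90) = 810; PS = ½(114 − 24)(90) = 4050.

Total surplus = 4860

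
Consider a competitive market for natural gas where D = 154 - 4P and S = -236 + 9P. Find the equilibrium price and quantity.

Set D = S: 154 - 4P = -236 + 9P.
390 = 13P, so P* = 30.
Q* = 154 − 4(30) = 34.

P* = 30, Q* = 34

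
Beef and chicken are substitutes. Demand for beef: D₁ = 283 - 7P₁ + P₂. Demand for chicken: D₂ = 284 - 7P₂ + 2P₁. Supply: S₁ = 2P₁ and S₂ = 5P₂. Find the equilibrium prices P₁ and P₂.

P₁ = 1840/53, P₂ = 1561/53

Market 1: 283 - 7P₁ + P₂ = 2P₁ → 9P₁ - P₂ = 283.
Market 2: 12P₂ - 2P₁ = 284.
Eliminating P₂: 12×(1) + 1×(2) gives 106P₁ = 3680, so P₁ = 1840/53.
Back-substitute into (2): P₂ = (284 + 2×1840/53) / 12 = 1561/53.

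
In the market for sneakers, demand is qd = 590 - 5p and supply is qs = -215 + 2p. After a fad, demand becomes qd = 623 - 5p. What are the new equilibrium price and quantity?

Original equilibrium: p* = 115, q* = 15.
New equilibrium: 623 - 5p = -215 + 2p, so 838 = 7p and p' = 838/7; q' = 623 − 5(838/7) = 171/7.

p' = 838/7, q' = 171/7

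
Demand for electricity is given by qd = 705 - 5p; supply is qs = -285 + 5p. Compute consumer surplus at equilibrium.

Consumer surplus = 4410

Equilibrium: 705 - 5p = -285 + 5p gives p* = 99, q* = 210.
Demand choke price (qd = 0): p = 141.
CS = ½(141 − 99)(210) = 4410.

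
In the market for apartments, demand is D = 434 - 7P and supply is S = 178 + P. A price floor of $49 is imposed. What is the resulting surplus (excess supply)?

Surplus = 136

Equilibrium price would be P* = 32, so the floor at 49 binds.
At P = 49: D = 91, S = 227.
Surplus = 227 − 91 = 136.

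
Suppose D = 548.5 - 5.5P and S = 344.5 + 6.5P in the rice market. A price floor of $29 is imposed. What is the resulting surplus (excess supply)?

Surplus = 144

Equilibrium price would be P* = 17, so the floor at 29 binds.
At P = 29: D = 389, S = 533.
Surplus = 533 − 389 = 144.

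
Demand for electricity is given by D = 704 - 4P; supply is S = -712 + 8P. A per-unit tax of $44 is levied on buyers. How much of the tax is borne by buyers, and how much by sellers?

Buyers bear 88/3, sellers bear 44/3

Pre-tax equilibrium: P* = 118, Q* = 232.
Tax on buyers shifts demand to D = 704 − 4(P + 44) = 528 - 4P.
528 - 4P = -712 + 8P gives seller price Ps = 310/3; buyers pay Pb = 310/3 + 44 = 442/3.
New quantity: Q = 704 − 4(442/3) = 344/3.
Buyer burden = 442/3 − 118 = 88/3; seller burden = 118 − 310/3 = 44/3.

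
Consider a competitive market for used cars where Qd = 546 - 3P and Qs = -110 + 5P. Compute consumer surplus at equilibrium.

Equilibrium: 546 - 3P = -110 + 5P gives P* = 82, Q* = 300.
Demand choke price (Qd = 0): P = 182.
CS = ½(182 − 82)(300) = 15000.

Consumer surplus = 15000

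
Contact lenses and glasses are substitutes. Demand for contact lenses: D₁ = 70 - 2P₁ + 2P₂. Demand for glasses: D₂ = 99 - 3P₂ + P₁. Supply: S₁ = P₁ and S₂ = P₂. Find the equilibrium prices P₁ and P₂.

P₁ = 47.8, P₂ = 36.7

Market 1: 70 - 2P₁ + 2P₂ = P₁ → 3P₁ - 2P₂ = 70.
Market 2: 4P₂ - P₁ = 99.
Eliminating P₂: 4×(1) + 2×(2) gives 10P₁ = 478, so P₁ = 47.8.
Back-substitute into (2): P₂ = (99 + 1×47.8) / 4 = 36.7.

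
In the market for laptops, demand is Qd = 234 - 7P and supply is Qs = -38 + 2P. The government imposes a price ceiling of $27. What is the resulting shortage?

Shortage = 29

Equilibrium price would be P* = 272/9, so the ceiling at 27 binds.
At P = 27: Qd = 234 − 7(27) = 45, Qs = -38 + 2(27) = 16.
Shortage = 45 − 16 = 29.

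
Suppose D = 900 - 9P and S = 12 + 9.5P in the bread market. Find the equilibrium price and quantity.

Set D = S: 900 - 9P = 12 + 9.5P.
888 = 18.5P, so P* = 48.
Q* = 900 − 9(48) = 468.

P* = 48, Q* = 468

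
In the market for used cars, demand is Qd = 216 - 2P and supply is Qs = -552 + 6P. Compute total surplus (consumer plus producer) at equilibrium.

Total surplus = 192

Equilibrium: 216 - 2P = -552 + 6P gives P* = 96, Q* = 24.
Demand choke price: P = 108; supply starts at P = 92.
CS = ½(108 − 96)(24) = 144; PS = ½(96 − 92)(24) = 48.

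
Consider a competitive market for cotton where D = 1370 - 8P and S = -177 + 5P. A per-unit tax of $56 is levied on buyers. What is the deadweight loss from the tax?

Deadweight loss = 62720/13

Pre-tax equilibrium: P* = 119, Q* = 418.
Tax on buyers shifts demand to D = 1370 − 8(P + 56) = 922 - 8P.
922 - 8P = -177 + 5P gives seller price Ps = 1099/13; buyers pay Pb = 1099/13 + 56 = 1827/13.
New quantity: Q = 1370 − 8(1827/13) = 3194/13.
DWL = ½ × 56 × (418 − 3194/13) = 62720/13.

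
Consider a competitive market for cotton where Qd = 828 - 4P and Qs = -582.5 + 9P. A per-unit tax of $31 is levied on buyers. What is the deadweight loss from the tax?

Pre-tax equilibrium: P* = 108.5, Q* = 394.
Tax on buyers shifts demand to Qd = 828 − 4(P + 31) = 704 - 4P.
704 - 4P = -582.5 + 9P gives seller price Ps = 2573/26; buyers pay Pb = 2573/26 + 31 = 3379/26.
New quantity: Q = 828 − 4(3379/26) = 4006/13.
DWL = ½ × 31 × (394 − 4006/13) = 17298/13.

Deadweight loss = 17298/13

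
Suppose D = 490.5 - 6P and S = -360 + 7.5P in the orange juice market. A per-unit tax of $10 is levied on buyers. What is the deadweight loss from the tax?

Pre-tax equilibrium: P* = 63, Q* = 112.5.
Tax on buyers shifts demand to D = 490.5 − 6(P + 10) = 430.5 - 6P.
430.5 - 6P = -360 + 7.5P gives seller price Ps = 527/9; buyers pay Pb = 527/9 + 10 = 617/9.
New quantity: Q = 490.5 − 6(617/9) = 475/6.
DWL = ½ × 10 × (112.5 − 475/6) = 500/3.

Deadweight loss = 500/3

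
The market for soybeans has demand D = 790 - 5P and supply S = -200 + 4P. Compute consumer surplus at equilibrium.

Consumer surplus = 5760

Equilibrium: 790 - 5P = -200 + 4P gives P* = 110, Q* = 240.
Demand choke price (D = 0): P = 158.
CS = ½(158 − 110)(240) = 5760.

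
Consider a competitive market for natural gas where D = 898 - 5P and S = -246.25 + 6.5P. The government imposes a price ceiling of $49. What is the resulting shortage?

Equilibrium price would be P* = 99.5, so the ceiling at 49 binds.
At P = 49: D = 898 − 5(49) = 653, S = -246.25 + 6.5(49) = 72.25.
Shortage = 653 − 72.25 = 580.75.

Shortage = 580.75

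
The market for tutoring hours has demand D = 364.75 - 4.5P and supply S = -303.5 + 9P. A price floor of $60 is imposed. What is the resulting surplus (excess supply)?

Surplus = 141.75

Equilibrium price would be P* = 49.5, so the floor at 60 binds.
At P = 60: D = 94.75, S = 236.5.
Surplus = 236.5 − 94.75 = 141.75.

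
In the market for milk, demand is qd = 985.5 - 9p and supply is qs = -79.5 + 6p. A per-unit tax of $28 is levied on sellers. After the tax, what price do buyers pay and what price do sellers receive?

Buyers pay $82.2, sellers receive $54.2

Pre-tax equilibrium: p* = 71, q* = 346.5.
Tax on sellers shifts supply to qs = -79.5 + 6(p − 28) = -247.5 + 6p.
985.5 - 9p = -247.5 + 6p gives buyer price pb = 82.2; sellers receive ps = 82.2 − 28 = 54.2.
New quantity: q = 985.5 − 9(82.2) = 245.7.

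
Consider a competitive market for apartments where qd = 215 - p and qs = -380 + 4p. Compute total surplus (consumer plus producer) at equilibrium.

Total surplus = 5760

Equilibrium: 215 - p = -380 + 4p gives p* = 119, q* = 96.
Demand choke price: p = 215; supply starts at p = 95.
CS = ½(215 − 119)(96) = 4608; PS = ½(119 − 95)(96) = 1152.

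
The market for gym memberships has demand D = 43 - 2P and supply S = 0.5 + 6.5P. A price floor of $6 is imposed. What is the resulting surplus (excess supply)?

Surplus = 8.5

Equilibrium price would be P* = 5, so the floor at 6 binds.
At P = 6: D = 31, S = 39.5.
Surplus = 39.5 − 31 = 8.5.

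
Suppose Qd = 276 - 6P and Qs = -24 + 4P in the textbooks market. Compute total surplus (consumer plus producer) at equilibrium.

Equilibrium: 276 - 6P = -24 + 4P gives P* = 30, Q* = 96.
Demand choke price: P = 46; supply starts at P = 6.
CS = ½(46 − 30)(96) = 768; PS = ½(30 − 6)(96) = 1152.

Total surplus = 1920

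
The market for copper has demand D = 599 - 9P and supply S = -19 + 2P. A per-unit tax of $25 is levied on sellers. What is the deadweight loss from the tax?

Pre-tax equilibrium: P* = 618/11, Q* = 1027/11.
Tax on sellers shifts supply to S = -19 + 2(P − 25) = -69 + 2P.
599 - 9P = -69 + 2P gives buyer price Pb = 668/11; sellers receive Ps = 668/11 − 25 = 393/11.
New quantity: Q = 599 − 9(668/11) = 577/11.
DWL = ½ × 25 × (1027/11 − 577/11) = 5625/11.

Deadweight loss = 5625/11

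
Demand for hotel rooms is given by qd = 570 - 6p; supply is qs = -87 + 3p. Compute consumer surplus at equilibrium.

Consumer surplus = 1452

Equilibrium: 570 - 6p = -87 + 3p gives p* = 73, q* = 132.
Demand choke price (qd = 0): p = 95.
CS = ½(95 − 73)(132) = 1452.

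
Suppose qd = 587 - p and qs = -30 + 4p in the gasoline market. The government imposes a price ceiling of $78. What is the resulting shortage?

Equilibrium price would be p* = 123.4, so the ceiling at 78 binds.
At p = 78: qd = 587 − 1(78) = 509, qs = -30 + 4(78) = 282.
Shortage = 509 − 282 = 227.

Shortage = 227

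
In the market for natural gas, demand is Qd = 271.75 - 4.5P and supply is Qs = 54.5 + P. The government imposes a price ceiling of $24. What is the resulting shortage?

Shortage = 85.25

Equilibrium price would be P* = 39.5, so the ceiling at 24 binds.
At P = 24: Qd = 271.75 − 4.5(24) = 163.75, Qs = 54.5 + 1(24) = 78.5.
Shortage = 163.75 − 78.5 = 85.25.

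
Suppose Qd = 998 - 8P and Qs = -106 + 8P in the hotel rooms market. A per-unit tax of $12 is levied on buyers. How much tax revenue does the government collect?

Pre-tax equilibrium: P* = 69, Q* = 446.
Tax on buyers shifts demand to Qd = 998 − 8(P + 12) = 902 - 8P.
902 - 8P = -106 + 8P gives seller price Ps = 63; buyers pay Pb = 63 + 12 = 75.
New quantity: Q = 998 − 8(75) = 398.
Revenue = 12 × 398 = 4776.

Tax revenue = 4776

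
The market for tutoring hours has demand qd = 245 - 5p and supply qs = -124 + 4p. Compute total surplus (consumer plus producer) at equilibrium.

Total surplus = 360

Equilibrium: 245 - 5p = -124 + 4p gives p* = 41, q* = 40.
Demand choke price: p = 49; supply starts at p = 31.
CS = ½(49 − 41)(40) = 160; PS = ½(41 − 31)(40) = 200.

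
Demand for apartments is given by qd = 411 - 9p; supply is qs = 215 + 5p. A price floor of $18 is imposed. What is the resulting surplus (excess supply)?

Surplus = 56

Equilibrium price would be p* = 14, so the floor at 18 binds.
At p = 18: qd = 249, qs = 305.
Surplus = 305 − 249 = 56.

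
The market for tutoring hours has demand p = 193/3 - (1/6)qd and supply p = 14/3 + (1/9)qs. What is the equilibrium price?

p* = 428/15

Set the two price expressions equal: 193/3 - (1/6)q = 14/3 + (1/9)q.
179/3 = (5/18)q, so q* = 214.8.
p* = 193/3 − (1/6)(214.8) = 428/15.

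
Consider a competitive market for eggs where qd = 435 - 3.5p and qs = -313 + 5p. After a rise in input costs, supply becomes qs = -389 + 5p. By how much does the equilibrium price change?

Δp = 152/17

Original equilibrium: p* = 88, q* = 127.
New equilibrium: 435 - 3.5p = -389 + 5p, so 824 = 8.5p and p' = 1648/17; q' = 435 − 3.5(1648/17) = 1627/17.
Change in price: 1648/17 − 88 = 152/17.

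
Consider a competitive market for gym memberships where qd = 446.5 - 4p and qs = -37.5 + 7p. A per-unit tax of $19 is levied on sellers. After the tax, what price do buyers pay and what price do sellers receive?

Pre-tax equilibrium: p* = 44, q* = 270.5.
Tax on sellers shifts supply to qs = -37.5 + 7(p − 19) = -170.5 + 7p.
446.5 - 4p = -170.5 + 7p gives buyer price pb = 617/11; sellers receive ps = 617/11 − 19 = 408/11.
New quantity: q = 446.5 − 4(617/11) = 4887/22.

Buyers pay 617/11, sellers receive 408/11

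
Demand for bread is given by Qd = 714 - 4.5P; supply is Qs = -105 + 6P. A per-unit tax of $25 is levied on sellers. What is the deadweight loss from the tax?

Deadweight loss = 5625/7

Pre-tax equilibrium: P* = 78, Q* = 363.
Tax on sellers shifts supply to Qs = -105 + 6(P − 25) = -255 + 6P.
714 - 4.5P = -255 + 6P gives buyer price Pb = 646/7; sellers receive Ps = 646/7 − 25 = 471/7.
New quantity: Q = 714 − 4.5(646/7) = 2091/7.
DWL = ½ × 25 × (363 − 2091/7) = 5625/7.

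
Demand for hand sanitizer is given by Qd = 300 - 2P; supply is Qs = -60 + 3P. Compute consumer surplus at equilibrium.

Consumer surplus = 6084

Equilibrium: 300 - 2P = -60 + 3P gives P* = 72, Q* = 156.
Demand choke price (Qd = 0): P = 150.
CS = ½(150 − 72)(156) = 6084.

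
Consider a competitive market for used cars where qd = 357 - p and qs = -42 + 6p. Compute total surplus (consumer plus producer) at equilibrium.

Total surplus = 52500

Equilibrium: 357 - p = -42 + 6p gives p* = 57, q* = 300.
Demand choke price: p = 357; supply starts at p = 7.
CS = ½(357 − 57)(300) = 45000; PS = ½(57 − 7)(300) = 7500.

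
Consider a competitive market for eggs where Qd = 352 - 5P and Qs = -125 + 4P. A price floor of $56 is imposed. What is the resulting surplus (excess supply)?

Surplus = 27

Equilibrium price would be P* = 53, so the floor at 56 binds.
At P = 56: Qd = 72, Qs = 99.
Surplus = 99 − 72 = 27.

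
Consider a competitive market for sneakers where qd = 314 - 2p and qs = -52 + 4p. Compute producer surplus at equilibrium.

Producer surplus = 4608

Equilibrium: 314 - 2p = -52 + 4p gives p* = 61, q* = 192.
Supply starts at p = 13 (where qs = 0).
PS = ½(61 − 13)(192) = 4608.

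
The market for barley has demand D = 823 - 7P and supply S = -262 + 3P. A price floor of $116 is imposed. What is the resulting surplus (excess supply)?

Equilibrium price would be P* = 108.5, so the floor at 116 binds.
At P = 116: D = 11, S = 86.
Surplus = 86 − 11 = 75.

Surplus = 75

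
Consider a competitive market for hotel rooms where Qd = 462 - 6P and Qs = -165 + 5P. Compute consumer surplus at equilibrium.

Consumer surplus = 1200

Equilibrium: 462 - 6P = -165 + 5P gives P* = 57, Q* = 120.
Demand choke price (Qd = 0): P = 77.
CS = ½(77 − 57)(120) = 1200.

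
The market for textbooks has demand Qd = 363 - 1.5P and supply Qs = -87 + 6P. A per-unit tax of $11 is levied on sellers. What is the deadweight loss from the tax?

Deadweight loss = 72.6

Pre-tax equilibrium: P* = 60, Q* = 273.
Tax on sellers shifts supply to Qs = -87 + 6(P − 11) = -153 + 6P.
363 - 1.5P = -153 + 6P gives buyer price Pb = 68.8; sellers receive Ps = 68.8 − 11 = 57.8.
New quantity: Q = 363 − 1.5(68.8) = 259.8.
DWL = ½ × 11 × (273 − 259.8) = 72.6.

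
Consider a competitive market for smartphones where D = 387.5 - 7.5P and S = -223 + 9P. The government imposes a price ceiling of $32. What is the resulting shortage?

Shortage = 82.5

Equilibrium price would be P* = 37, so the ceiling at 32 binds.
At P = 32: D = 387.5 − 7.5(32) = 147.5, S = -223 + 9(32) = 65.
Shortage = 147.5 − 65 = 82.5.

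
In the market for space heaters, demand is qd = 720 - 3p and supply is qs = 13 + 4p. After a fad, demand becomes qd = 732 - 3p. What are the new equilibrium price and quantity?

p' = 719/7, q' = 2967/7

Original equilibrium: p* = 101, q* = 417.
New equilibrium: 732 - 3p = 13 + 4p, so 719 = 7p and p' = 719/7; q' = 732 − 3(719/7) = 2967/7.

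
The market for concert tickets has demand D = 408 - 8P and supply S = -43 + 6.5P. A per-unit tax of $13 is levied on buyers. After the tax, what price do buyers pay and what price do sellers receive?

Buyers pay 1071/29, sellers receive 694/29

Pre-tax equilibrium: P* = 902/29, Q* = 4616/29.
Tax on buyers shifts demand to D = 408 − 8(P + 13) = 304 - 8P.
304 - 8P = -43 + 6.5P gives seller price Ps = 694/29; buyers pay Pb = 694/29 + 13 = 1071/29.
New quantity: Q = 408 − 8(1071/29) = 3264/29.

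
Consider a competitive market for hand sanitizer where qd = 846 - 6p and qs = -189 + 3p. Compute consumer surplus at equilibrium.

Consumer surplus = 2028

Equilibrium: 846 - 6p = -189 + 3p gives p* = 115, q* = 156.
Demand choke price (qd = 0): p = 141.
CS = ½(141 − 115)(156) = 2028.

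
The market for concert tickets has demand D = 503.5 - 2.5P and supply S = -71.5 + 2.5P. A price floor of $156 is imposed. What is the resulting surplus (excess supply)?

Equilibrium price would be P* = 115, so the floor at 156 binds.
At P = 156: D = 113.5, S = 318.5.
Surplus = 318.5 − 113.5 = 205.

Surplus = 205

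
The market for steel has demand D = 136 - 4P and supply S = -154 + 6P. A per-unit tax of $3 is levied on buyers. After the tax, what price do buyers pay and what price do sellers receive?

Buyers pay $30.8, sellers receive $27.8

Pre-tax equilibrium: P* = 29, Q* = 20.
Tax on buyers shifts demand to D = 136 − 4(P + 3) = 124 - 4P.
124 - 4P = -154 + 6P gives seller price Ps = 27.8; buyers pay Pb = 27.8 + 3 = 30.8.
New quantity: Q = 136 − 4(30.8) = 12.8.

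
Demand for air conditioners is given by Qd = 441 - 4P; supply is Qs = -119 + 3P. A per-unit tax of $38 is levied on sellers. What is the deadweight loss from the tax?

Deadweight loss = 8664/7

Pre-tax equilibrium: P* = 80, Q* = 121.
Tax on sellers shifts supply to Qs = -119 + 3(P − 38) = -233 + 3P.
441 - 4P = -233 + 3P gives buyer price Pb = 674/7; sellers receive Ps = 674/7 − 38 = 408/7.
New quantity: Q = 441 − 4(674/7) = 391/7.
DWL = ½ × 38 × (121 − 391/7) = 8664/7.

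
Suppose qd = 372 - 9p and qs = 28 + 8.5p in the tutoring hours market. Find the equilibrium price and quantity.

Set qd = qs: 372 - 9p = 28 + 8.5p.
344 = 17.5p, so p* = 688/35.
q* = 372 − 9(688/35) = 6828/35.

p* = 688/35, q* = 6828/35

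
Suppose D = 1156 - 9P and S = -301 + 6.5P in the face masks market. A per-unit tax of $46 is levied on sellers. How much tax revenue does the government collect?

Pre-tax equilibrium: P* = 94, Q* = 310.
Tax on sellers shifts supply to S = -301 + 6.5(P − 46) = -600 + 6.5P.
1156 - 9P = -600 + 6.5P gives buyer price Pb = 3512/31; sellers receive Ps = 3512/31 − 46 = 2086/31.
New quantity: Q = 1156 − 9(3512/31) = 4228/31.
Revenue = 46 × 4228/31 = 194488/31.

Tax revenue = 194488/31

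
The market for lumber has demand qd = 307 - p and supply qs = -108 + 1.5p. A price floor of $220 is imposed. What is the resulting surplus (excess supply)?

Equilibrium price would be p* = 166, so the floor at 220 binds.
At p = 220: qd = 87, qs = 222.
Surplus = 222 − 87 = 135.

Surplus = 135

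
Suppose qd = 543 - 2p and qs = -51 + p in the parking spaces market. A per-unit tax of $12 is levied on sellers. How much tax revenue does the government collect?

Pre-tax equilibrium: p* = 198, q* = 147.
Tax on sellers shifts supply to qs = -51 + 1(p − 12) = -63 + p.
543 - 2p = -63 + p gives buyer price pb = 202; sellers receive ps = 202 − 12 = 190.
New quantity: q = 543 − 2(202) = 139.
Revenue = 12 × 139 = 1668.

Tax revenue = 1668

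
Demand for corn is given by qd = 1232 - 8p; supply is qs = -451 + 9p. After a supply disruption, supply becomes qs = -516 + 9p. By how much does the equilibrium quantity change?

Δq = -520/17

Original equilibrium: p* = 99, q* = 440.
New equilibrium: 1232 - 8p = -516 + 9p, so 1748 = 17p and p' = 1748/17; q' = 1232 − 8(1748/17) = 6960/17.
Change in quantity: 6960/17 − 440 = -520/17.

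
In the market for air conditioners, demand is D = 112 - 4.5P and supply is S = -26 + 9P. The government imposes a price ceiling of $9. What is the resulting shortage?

Shortage = 16.5

Equilibrium price would be P* = 92/9, so the ceiling at 9 binds.
At P = 9: D = 112 − 4.5(9) = 71.5, S = -26 + 9(9) = 55.
Shortage = 71.5 − 55 = 16.5.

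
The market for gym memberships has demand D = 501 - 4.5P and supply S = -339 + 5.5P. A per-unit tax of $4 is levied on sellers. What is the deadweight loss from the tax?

Deadweight loss = 19.8

Pre-tax equilibrium: P* = 84, Q* = 123.
Tax on sellers shifts supply to S = -339 + 5.5(P − 4) = -361 + 5.5P.
501 - 4.5P = -361 + 5.5P gives buyer price Pb = 86.2; sellers receive Ps = 86.2 − 4 = 82.2.
New quantity: Q = 501 − 4.5(86.2) = 113.1.
DWL = ½ × 4 × (123 − 113.1) = 19.8.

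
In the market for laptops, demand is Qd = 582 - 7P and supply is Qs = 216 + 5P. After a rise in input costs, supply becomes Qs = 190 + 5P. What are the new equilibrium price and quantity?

P' = 98/3, Q' = 1060/3

Original equilibrium: P* = 30.5, Q* = 368.5.
New equilibrium: 582 - 7P = 190 + 5P, so 392 = 12P and P' = 98/3; Q' = 582 − 7(98/3) = 1060/3.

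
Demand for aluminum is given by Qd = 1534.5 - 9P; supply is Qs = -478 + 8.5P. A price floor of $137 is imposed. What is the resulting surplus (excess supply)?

Surplus = 385

Equilibrium price would be P* = 115, so the floor at 137 binds.
At P = 137: Qd = 301.5, Qs = 686.5.
Surplus = 686.5 − 301.5 = 385.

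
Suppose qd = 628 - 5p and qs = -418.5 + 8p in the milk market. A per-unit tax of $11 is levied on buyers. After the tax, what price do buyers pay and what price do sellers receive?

Pre-tax equilibrium: p* = 80.5, q* = 225.5.
Tax on buyers shifts demand to qd = 628 − 5(p + 11) = 573 - 5p.
573 - 5p = -418.5 + 8p gives seller price ps = 1983/26; buyers pay pb = 1983/26 + 11 = 2269/26.
New quantity: q = 628 − 5(2269/26) = 4983/26.

Buyers pay 2269/26, sellers receive 1983/26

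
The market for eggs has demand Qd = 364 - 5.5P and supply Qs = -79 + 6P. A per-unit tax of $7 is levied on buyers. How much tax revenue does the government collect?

Tax revenue = 21259/23

Pre-tax equilibrium: P* = 886/23, Q* = 3499/23.
Tax on buyers shifts demand to Qd = 364 − 5.5(P + 7) = 325.5 - 5.5P.
325.5 - 5.5P = -79 + 6P gives seller price Ps = 809/23; buyers pay Pb = 809/23 + 7 = 970/23.
New quantity: Q = 364 − 5.5(970/23) = 3037/23.
Revenue = 7 × 3037/23 = 21259/23.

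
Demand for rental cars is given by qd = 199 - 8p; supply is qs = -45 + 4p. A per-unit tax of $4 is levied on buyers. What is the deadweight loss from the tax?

Deadweight loss = 64/3

Pre-tax equilibrium: p* = 61/3, q* = 109/3.
Tax on buyers shifts demand to qd = 199 − 8(p + 4) = 167 - 8p.
167 - 8p = -45 + 4p gives seller price ps = 53/3; buyers pay pb = 53/3 + 4 = 65/3.
New quantity: q = 199 − 8(65/3) = 77/3.
DWL = ½ × 4 × (109/3 − 77/3) = 64/3.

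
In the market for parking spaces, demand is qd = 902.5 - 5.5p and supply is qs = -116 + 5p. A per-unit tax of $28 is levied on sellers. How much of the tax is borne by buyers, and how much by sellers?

Pre-tax equilibrium: p* = 97, q* = 369.
Tax on sellers shifts supply to qs = -116 + 5(p − 28) = -256 + 5p.
902.5 - 5.5p = -256 + 5p gives buyer price pb = 331/3; sellers receive ps = 331/3 − 28 = 247/3.
New quantity: q = 902.5 − 5.5(331/3) = 887/3.
Buyer burden = 331/3 − 97 = 40/3; seller burden = 97 − 247/3 = 44/3.

Buyers bear 40/3, sellers bear 44/3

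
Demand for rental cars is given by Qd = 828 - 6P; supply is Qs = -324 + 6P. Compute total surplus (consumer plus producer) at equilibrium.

Equilibrium: 828 - 6P = -324 + 6P gives P* = 96, Q* = 252.
Demand choke price: P = 138; supply starts at P = 54.
CS = ½(138 − 96)(252) = 5292; PS = ½(96 − 54)(252) = 5292.

Total surplus = 10584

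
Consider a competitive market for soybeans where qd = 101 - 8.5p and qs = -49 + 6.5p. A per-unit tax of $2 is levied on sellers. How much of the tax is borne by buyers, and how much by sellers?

Pre-tax equilibrium: p* = 10, q* = 16.
Tax on sellers shifts supply to qs = -49 + 6.5(p − 2) = -62 + 6.5p.
101 - 8.5p = -62 + 6.5p gives buyer price pb = 163/15; sellers receive ps = 163/15 − 2 = 133/15.
New quantity: q = 101 − 8.5(163/15) = 259/30.
Buyer burden = 163/15 − 10 = 13/15; seller burden = 10 − 133/15 = 17/15.

Buyers bear 13/15, sellers bear 17/15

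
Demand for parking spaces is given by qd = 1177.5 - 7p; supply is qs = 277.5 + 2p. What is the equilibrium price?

Set qd = qs: 1177.5 - 7p = 277.5 + 2p.
900 = 9p, so p* = 100.
q* = 1177.5 − 7(100) = 477.5.

p* = 100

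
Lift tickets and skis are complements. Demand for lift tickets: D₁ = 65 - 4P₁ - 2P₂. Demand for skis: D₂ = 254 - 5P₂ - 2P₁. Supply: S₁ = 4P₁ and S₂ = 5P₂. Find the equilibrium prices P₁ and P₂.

Market 1: 65 - 4P₁ - 2P₂ = 4P₁ → 8P₁ + 2P₂ = 65.
Market 2: 10P₂ + 2P₁ = 254.
Eliminating P₂: 10×(1) − 2×(2) gives 76P₁ = 142, so P₁ = 71/38.
Back-substitute into (2): P₂ = (254 − 2×71/38) / 10 = 951/38.

P₁ = 71/38, P₂ = 951/38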